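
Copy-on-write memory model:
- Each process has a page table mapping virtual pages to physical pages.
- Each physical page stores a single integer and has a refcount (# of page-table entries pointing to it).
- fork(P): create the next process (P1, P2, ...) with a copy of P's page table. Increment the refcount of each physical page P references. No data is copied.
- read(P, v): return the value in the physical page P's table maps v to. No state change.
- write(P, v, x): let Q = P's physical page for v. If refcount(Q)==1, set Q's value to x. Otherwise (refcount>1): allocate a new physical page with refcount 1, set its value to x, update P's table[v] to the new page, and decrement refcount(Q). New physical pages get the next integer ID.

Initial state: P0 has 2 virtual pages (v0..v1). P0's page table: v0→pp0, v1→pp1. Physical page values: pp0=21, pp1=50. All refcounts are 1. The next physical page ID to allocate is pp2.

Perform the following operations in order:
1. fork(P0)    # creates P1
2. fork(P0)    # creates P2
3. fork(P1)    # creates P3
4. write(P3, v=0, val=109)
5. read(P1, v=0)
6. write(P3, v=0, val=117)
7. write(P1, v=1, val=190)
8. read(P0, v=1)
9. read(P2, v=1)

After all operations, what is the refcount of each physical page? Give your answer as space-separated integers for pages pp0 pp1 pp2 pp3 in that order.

Op 1: fork(P0) -> P1. 2 ppages; refcounts: pp0:2 pp1:2
Op 2: fork(P0) -> P2. 2 ppages; refcounts: pp0:3 pp1:3
Op 3: fork(P1) -> P3. 2 ppages; refcounts: pp0:4 pp1:4
Op 4: write(P3, v0, 109). refcount(pp0)=4>1 -> COPY to pp2. 3 ppages; refcounts: pp0:3 pp1:4 pp2:1
Op 5: read(P1, v0) -> 21. No state change.
Op 6: write(P3, v0, 117). refcount(pp2)=1 -> write in place. 3 ppages; refcounts: pp0:3 pp1:4 pp2:1
Op 7: write(P1, v1, 190). refcount(pp1)=4>1 -> COPY to pp3. 4 ppages; refcounts: pp0:3 pp1:3 pp2:1 pp3:1
Op 8: read(P0, v1) -> 50. No state change.
Op 9: read(P2, v1) -> 50. No state change.

Answer: 3 3 1 1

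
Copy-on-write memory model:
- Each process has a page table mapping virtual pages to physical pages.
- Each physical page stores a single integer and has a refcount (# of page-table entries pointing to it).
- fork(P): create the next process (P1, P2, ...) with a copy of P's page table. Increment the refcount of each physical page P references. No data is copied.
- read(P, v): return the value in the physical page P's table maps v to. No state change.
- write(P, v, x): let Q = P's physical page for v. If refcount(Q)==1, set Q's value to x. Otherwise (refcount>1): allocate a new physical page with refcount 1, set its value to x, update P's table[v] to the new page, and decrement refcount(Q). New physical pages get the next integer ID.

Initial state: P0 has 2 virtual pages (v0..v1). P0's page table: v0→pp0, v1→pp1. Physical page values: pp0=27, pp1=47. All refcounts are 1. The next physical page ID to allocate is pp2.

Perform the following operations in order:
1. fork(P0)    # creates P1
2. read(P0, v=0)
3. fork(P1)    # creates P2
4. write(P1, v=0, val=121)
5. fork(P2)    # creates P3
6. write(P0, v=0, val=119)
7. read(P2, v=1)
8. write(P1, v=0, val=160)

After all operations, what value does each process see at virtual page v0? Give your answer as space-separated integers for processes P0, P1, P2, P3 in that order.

Answer: 119 160 27 27

Derivation:
Op 1: fork(P0) -> P1. 2 ppages; refcounts: pp0:2 pp1:2
Op 2: read(P0, v0) -> 27. No state change.
Op 3: fork(P1) -> P2. 2 ppages; refcounts: pp0:3 pp1:3
Op 4: write(P1, v0, 121). refcount(pp0)=3>1 -> COPY to pp2. 3 ppages; refcounts: pp0:2 pp1:3 pp2:1
Op 5: fork(P2) -> P3. 3 ppages; refcounts: pp0:3 pp1:4 pp2:1
Op 6: write(P0, v0, 119). refcount(pp0)=3>1 -> COPY to pp3. 4 ppages; refcounts: pp0:2 pp1:4 pp2:1 pp3:1
Op 7: read(P2, v1) -> 47. No state change.
Op 8: write(P1, v0, 160). refcount(pp2)=1 -> write in place. 4 ppages; refcounts: pp0:2 pp1:4 pp2:1 pp3:1
P0: v0 -> pp3 = 119
P1: v0 -> pp2 = 160
P2: v0 -> pp0 = 27
P3: v0 -> pp0 = 27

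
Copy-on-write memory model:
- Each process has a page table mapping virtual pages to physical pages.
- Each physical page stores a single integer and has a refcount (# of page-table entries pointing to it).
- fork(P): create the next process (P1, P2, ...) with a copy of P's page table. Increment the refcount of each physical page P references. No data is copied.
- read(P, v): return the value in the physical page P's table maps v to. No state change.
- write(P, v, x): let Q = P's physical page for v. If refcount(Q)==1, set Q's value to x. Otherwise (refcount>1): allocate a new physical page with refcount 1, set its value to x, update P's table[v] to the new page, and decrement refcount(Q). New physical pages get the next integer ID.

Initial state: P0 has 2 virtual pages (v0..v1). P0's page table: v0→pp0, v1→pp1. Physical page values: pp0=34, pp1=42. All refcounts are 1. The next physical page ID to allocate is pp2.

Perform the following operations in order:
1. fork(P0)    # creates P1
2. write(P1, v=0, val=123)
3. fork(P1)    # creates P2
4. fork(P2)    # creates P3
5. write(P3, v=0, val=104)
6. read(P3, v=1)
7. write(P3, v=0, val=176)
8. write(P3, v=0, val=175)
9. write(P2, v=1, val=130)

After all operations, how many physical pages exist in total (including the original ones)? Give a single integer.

Answer: 5

Derivation:
Op 1: fork(P0) -> P1. 2 ppages; refcounts: pp0:2 pp1:2
Op 2: write(P1, v0, 123). refcount(pp0)=2>1 -> COPY to pp2. 3 ppages; refcounts: pp0:1 pp1:2 pp2:1
Op 3: fork(P1) -> P2. 3 ppages; refcounts: pp0:1 pp1:3 pp2:2
Op 4: fork(P2) -> P3. 3 ppages; refcounts: pp0:1 pp1:4 pp2:3
Op 5: write(P3, v0, 104). refcount(pp2)=3>1 -> COPY to pp3. 4 ppages; refcounts: pp0:1 pp1:4 pp2:2 pp3:1
Op 6: read(P3, v1) -> 42. No state change.
Op 7: write(P3, v0, 176). refcount(pp3)=1 -> write in place. 4 ppages; refcounts: pp0:1 pp1:4 pp2:2 pp3:1
Op 8: write(P3, v0, 175). refcount(pp3)=1 -> write in place. 4 ppages; refcounts: pp0:1 pp1:4 pp2:2 pp3:1
Op 9: write(P2, v1, 130). refcount(pp1)=4>1 -> COPY to pp4. 5 ppages; refcounts: pp0:1 pp1:3 pp2:2 pp3:1 pp4:1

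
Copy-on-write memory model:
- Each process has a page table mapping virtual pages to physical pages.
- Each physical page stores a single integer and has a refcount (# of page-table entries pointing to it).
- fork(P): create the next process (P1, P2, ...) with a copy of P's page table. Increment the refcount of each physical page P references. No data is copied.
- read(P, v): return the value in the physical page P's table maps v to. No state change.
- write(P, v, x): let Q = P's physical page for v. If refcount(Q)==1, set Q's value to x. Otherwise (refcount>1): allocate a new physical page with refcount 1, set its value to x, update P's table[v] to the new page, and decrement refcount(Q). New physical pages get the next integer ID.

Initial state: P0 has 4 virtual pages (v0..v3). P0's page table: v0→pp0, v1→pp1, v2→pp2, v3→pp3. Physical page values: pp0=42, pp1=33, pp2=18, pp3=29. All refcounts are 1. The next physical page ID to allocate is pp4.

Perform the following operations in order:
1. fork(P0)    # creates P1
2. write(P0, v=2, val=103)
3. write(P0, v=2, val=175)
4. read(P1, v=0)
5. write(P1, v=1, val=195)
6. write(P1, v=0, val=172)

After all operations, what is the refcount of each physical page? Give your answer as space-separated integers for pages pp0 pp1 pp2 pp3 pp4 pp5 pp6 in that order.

Op 1: fork(P0) -> P1. 4 ppages; refcounts: pp0:2 pp1:2 pp2:2 pp3:2
Op 2: write(P0, v2, 103). refcount(pp2)=2>1 -> COPY to pp4. 5 ppages; refcounts: pp0:2 pp1:2 pp2:1 pp3:2 pp4:1
Op 3: write(P0, v2, 175). refcount(pp4)=1 -> write in place. 5 ppages; refcounts: pp0:2 pp1:2 pp2:1 pp3:2 pp4:1
Op 4: read(P1, v0) -> 42. No state change.
Op 5: write(P1, v1, 195). refcount(pp1)=2>1 -> COPY to pp5. 6 ppages; refcounts: pp0:2 pp1:1 pp2:1 pp3:2 pp4:1 pp5:1
Op 6: write(P1, v0, 172). refcount(pp0)=2>1 -> COPY to pp6. 7 ppages; refcounts: pp0:1 pp1:1 pp2:1 pp3:2 pp4:1 pp5:1 pp6:1

Answer: 1 1 1 2 1 1 1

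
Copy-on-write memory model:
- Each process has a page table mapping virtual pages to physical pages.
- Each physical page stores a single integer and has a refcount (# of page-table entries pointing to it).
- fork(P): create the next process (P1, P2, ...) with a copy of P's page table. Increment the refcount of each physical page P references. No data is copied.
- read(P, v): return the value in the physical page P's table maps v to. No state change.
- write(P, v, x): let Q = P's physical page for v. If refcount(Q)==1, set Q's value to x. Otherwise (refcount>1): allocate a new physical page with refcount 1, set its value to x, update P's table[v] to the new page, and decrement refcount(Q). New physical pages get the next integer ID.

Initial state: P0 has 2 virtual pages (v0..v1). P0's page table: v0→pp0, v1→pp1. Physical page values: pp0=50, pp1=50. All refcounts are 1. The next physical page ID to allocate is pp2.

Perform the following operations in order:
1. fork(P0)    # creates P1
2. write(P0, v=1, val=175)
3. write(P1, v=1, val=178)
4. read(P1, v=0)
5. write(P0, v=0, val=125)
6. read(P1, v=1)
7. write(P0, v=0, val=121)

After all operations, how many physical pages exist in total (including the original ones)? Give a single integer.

Op 1: fork(P0) -> P1. 2 ppages; refcounts: pp0:2 pp1:2
Op 2: write(P0, v1, 175). refcount(pp1)=2>1 -> COPY to pp2. 3 ppages; refcounts: pp0:2 pp1:1 pp2:1
Op 3: write(P1, v1, 178). refcount(pp1)=1 -> write in place. 3 ppages; refcounts: pp0:2 pp1:1 pp2:1
Op 4: read(P1, v0) -> 50. No state change.
Op 5: write(P0, v0, 125). refcount(pp0)=2>1 -> COPY to pp3. 4 ppages; refcounts: pp0:1 pp1:1 pp2:1 pp3:1
Op 6: read(P1, v1) -> 178. No state change.
Op 7: write(P0, v0, 121). refcount(pp3)=1 -> write in place. 4 ppages; refcounts: pp0:1 pp1:1 pp2:1 pp3:1

Answer: 4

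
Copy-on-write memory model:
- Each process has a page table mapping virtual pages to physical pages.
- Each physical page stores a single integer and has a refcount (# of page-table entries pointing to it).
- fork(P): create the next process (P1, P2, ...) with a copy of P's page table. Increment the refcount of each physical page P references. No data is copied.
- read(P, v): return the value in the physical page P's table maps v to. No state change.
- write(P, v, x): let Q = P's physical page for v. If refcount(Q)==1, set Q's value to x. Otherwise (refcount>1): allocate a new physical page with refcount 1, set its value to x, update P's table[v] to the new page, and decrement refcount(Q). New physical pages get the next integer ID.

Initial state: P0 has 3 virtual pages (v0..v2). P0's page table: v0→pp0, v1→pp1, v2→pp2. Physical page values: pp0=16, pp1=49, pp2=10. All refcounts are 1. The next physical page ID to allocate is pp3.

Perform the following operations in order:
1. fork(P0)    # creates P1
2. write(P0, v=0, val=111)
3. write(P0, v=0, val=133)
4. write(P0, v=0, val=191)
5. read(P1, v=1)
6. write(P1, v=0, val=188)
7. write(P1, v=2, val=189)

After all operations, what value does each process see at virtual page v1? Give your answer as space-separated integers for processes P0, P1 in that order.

Answer: 49 49

Derivation:
Op 1: fork(P0) -> P1. 3 ppages; refcounts: pp0:2 pp1:2 pp2:2
Op 2: write(P0, v0, 111). refcount(pp0)=2>1 -> COPY to pp3. 4 ppages; refcounts: pp0:1 pp1:2 pp2:2 pp3:1
Op 3: write(P0, v0, 133). refcount(pp3)=1 -> write in place. 4 ppages; refcounts: pp0:1 pp1:2 pp2:2 pp3:1
Op 4: write(P0, v0, 191). refcount(pp3)=1 -> write in place. 4 ppages; refcounts: pp0:1 pp1:2 pp2:2 pp3:1
Op 5: read(P1, v1) -> 49. No state change.
Op 6: write(P1, v0, 188). refcount(pp0)=1 -> write in place. 4 ppages; refcounts: pp0:1 pp1:2 pp2:2 pp3:1
Op 7: write(P1, v2, 189). refcount(pp2)=2>1 -> COPY to pp4. 5 ppages; refcounts: pp0:1 pp1:2 pp2:1 pp3:1 pp4:1
P0: v1 -> pp1 = 49
P1: v1 -> pp1 = 49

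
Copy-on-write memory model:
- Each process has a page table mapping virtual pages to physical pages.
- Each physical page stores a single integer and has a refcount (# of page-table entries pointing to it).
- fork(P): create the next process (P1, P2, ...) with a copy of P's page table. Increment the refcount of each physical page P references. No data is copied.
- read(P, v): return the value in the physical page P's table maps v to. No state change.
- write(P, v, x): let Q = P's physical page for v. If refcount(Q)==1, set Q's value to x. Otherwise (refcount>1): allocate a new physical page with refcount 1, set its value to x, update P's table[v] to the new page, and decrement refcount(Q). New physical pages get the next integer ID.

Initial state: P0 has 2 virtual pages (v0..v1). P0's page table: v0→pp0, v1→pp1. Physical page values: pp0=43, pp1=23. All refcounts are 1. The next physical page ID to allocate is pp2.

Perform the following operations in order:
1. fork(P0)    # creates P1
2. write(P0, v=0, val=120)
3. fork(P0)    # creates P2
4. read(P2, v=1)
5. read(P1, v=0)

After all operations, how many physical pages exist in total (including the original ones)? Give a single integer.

Answer: 3

Derivation:
Op 1: fork(P0) -> P1. 2 ppages; refcounts: pp0:2 pp1:2
Op 2: write(P0, v0, 120). refcount(pp0)=2>1 -> COPY to pp2. 3 ppages; refcounts: pp0:1 pp1:2 pp2:1
Op 3: fork(P0) -> P2. 3 ppages; refcounts: pp0:1 pp1:3 pp2:2
Op 4: read(P2, v1) -> 23. No state change.
Op 5: read(P1, v0) -> 43. No state change.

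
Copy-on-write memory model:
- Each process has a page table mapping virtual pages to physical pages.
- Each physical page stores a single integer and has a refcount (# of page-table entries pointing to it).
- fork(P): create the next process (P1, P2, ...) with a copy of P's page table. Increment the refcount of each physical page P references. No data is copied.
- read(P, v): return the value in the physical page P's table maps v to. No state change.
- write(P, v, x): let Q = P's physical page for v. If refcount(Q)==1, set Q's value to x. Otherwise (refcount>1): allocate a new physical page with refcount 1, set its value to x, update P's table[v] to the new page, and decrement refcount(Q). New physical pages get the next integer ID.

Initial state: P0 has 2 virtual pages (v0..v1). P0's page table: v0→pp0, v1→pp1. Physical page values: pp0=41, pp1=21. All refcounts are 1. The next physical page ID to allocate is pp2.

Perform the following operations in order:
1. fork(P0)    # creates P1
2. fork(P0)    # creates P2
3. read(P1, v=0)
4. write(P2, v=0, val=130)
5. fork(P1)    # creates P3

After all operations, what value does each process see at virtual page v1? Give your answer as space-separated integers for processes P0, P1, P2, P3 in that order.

Answer: 21 21 21 21

Derivation:
Op 1: fork(P0) -> P1. 2 ppages; refcounts: pp0:2 pp1:2
Op 2: fork(P0) -> P2. 2 ppages; refcounts: pp0:3 pp1:3
Op 3: read(P1, v0) -> 41. No state change.
Op 4: write(P2, v0, 130). refcount(pp0)=3>1 -> COPY to pp2. 3 ppages; refcounts: pp0:2 pp1:3 pp2:1
Op 5: fork(P1) -> P3. 3 ppages; refcounts: pp0:3 pp1:4 pp2:1
P0: v1 -> pp1 = 21
P1: v1 -> pp1 = 21
P2: v1 -> pp1 = 21
P3: v1 -> pp1 = 21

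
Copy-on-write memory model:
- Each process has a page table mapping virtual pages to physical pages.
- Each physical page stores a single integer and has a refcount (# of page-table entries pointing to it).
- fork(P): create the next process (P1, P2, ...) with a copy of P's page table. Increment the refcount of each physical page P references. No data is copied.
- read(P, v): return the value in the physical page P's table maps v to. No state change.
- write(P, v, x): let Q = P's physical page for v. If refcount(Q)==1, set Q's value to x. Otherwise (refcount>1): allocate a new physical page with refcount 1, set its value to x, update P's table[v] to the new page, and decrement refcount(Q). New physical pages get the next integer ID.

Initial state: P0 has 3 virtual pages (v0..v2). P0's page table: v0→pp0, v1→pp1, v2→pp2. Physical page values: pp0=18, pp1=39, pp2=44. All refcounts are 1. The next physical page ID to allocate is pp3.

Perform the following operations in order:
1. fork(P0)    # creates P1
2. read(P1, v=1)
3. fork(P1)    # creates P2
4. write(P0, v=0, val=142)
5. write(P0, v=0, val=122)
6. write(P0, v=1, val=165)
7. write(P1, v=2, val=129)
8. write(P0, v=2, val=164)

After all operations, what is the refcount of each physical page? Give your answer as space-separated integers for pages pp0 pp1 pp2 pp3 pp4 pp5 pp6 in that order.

Op 1: fork(P0) -> P1. 3 ppages; refcounts: pp0:2 pp1:2 pp2:2
Op 2: read(P1, v1) -> 39. No state change.
Op 3: fork(P1) -> P2. 3 ppages; refcounts: pp0:3 pp1:3 pp2:3
Op 4: write(P0, v0, 142). refcount(pp0)=3>1 -> COPY to pp3. 4 ppages; refcounts: pp0:2 pp1:3 pp2:3 pp3:1
Op 5: write(P0, v0, 122). refcount(pp3)=1 -> write in place. 4 ppages; refcounts: pp0:2 pp1:3 pp2:3 pp3:1
Op 6: write(P0, v1, 165). refcount(pp1)=3>1 -> COPY to pp4. 5 ppages; refcounts: pp0:2 pp1:2 pp2:3 pp3:1 pp4:1
Op 7: write(P1, v2, 129). refcount(pp2)=3>1 -> COPY to pp5. 6 ppages; refcounts: pp0:2 pp1:2 pp2:2 pp3:1 pp4:1 pp5:1
Op 8: write(P0, v2, 164). refcount(pp2)=2>1 -> COPY to pp6. 7 ppages; refcounts: pp0:2 pp1:2 pp2:1 pp3:1 pp4:1 pp5:1 pp6:1

Answer: 2 2 1 1 1 1 1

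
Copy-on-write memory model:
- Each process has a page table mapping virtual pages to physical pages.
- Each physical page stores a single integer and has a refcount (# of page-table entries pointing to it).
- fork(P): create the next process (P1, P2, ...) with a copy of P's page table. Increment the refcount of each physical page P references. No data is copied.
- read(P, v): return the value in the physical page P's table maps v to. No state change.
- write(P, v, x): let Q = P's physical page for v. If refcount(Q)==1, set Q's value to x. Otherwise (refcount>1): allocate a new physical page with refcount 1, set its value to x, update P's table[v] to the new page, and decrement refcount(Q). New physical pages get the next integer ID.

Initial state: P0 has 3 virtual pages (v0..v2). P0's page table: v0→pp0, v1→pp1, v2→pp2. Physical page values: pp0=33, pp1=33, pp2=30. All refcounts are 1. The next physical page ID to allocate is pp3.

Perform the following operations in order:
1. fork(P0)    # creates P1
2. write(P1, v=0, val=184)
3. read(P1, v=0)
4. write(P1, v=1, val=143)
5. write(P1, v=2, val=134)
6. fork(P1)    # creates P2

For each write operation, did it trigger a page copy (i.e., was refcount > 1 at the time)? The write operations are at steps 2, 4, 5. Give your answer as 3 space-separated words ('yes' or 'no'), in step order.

Op 1: fork(P0) -> P1. 3 ppages; refcounts: pp0:2 pp1:2 pp2:2
Op 2: write(P1, v0, 184). refcount(pp0)=2>1 -> COPY to pp3. 4 ppages; refcounts: pp0:1 pp1:2 pp2:2 pp3:1
Op 3: read(P1, v0) -> 184. No state change.
Op 4: write(P1, v1, 143). refcount(pp1)=2>1 -> COPY to pp4. 5 ppages; refcounts: pp0:1 pp1:1 pp2:2 pp3:1 pp4:1
Op 5: write(P1, v2, 134). refcount(pp2)=2>1 -> COPY to pp5. 6 ppages; refcounts: pp0:1 pp1:1 pp2:1 pp3:1 pp4:1 pp5:1
Op 6: fork(P1) -> P2. 6 ppages; refcounts: pp0:1 pp1:1 pp2:1 pp3:2 pp4:2 pp5:2

yes yes yes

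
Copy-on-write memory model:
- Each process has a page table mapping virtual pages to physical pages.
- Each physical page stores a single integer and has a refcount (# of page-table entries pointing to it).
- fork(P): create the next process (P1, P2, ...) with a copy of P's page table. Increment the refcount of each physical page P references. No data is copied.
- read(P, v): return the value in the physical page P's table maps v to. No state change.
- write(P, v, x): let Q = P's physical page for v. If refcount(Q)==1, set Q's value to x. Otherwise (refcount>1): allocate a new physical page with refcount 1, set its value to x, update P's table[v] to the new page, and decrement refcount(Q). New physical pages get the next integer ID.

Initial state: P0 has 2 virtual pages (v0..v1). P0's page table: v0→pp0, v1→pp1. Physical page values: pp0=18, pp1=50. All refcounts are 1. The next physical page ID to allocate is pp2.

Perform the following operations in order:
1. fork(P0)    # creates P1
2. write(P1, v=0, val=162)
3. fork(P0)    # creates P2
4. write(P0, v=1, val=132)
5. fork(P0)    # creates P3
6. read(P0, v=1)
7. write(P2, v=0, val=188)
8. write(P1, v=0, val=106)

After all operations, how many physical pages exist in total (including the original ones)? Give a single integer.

Answer: 5

Derivation:
Op 1: fork(P0) -> P1. 2 ppages; refcounts: pp0:2 pp1:2
Op 2: write(P1, v0, 162). refcount(pp0)=2>1 -> COPY to pp2. 3 ppages; refcounts: pp0:1 pp1:2 pp2:1
Op 3: fork(P0) -> P2. 3 ppages; refcounts: pp0:2 pp1:3 pp2:1
Op 4: write(P0, v1, 132). refcount(pp1)=3>1 -> COPY to pp3. 4 ppages; refcounts: pp0:2 pp1:2 pp2:1 pp3:1
Op 5: fork(P0) -> P3. 4 ppages; refcounts: pp0:3 pp1:2 pp2:1 pp3:2
Op 6: read(P0, v1) -> 132. No state change.
Op 7: write(P2, v0, 188). refcount(pp0)=3>1 -> COPY to pp4. 5 ppages; refcounts: pp0:2 pp1:2 pp2:1 pp3:2 pp4:1
Op 8: write(P1, v0, 106). refcount(pp2)=1 -> write in place. 5 ppages; refcounts: pp0:2 pp1:2 pp2:1 pp3:2 pp4:1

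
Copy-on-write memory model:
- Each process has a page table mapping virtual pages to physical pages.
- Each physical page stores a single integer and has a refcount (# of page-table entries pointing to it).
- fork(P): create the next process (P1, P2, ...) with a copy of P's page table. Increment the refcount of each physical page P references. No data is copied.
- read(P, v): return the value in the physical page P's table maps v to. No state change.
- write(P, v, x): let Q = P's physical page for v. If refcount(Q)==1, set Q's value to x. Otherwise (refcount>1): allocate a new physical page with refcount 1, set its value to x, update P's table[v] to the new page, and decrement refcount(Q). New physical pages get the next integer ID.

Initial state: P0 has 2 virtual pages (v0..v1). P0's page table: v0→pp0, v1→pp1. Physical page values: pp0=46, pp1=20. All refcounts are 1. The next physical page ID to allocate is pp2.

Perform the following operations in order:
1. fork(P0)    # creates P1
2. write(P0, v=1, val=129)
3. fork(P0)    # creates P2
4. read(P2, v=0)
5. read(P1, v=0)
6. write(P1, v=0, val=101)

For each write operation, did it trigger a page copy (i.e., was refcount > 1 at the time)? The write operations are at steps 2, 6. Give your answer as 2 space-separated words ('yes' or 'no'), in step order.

Op 1: fork(P0) -> P1. 2 ppages; refcounts: pp0:2 pp1:2
Op 2: write(P0, v1, 129). refcount(pp1)=2>1 -> COPY to pp2. 3 ppages; refcounts: pp0:2 pp1:1 pp2:1
Op 3: fork(P0) -> P2. 3 ppages; refcounts: pp0:3 pp1:1 pp2:2
Op 4: read(P2, v0) -> 46. No state change.
Op 5: read(P1, v0) -> 46. No state change.
Op 6: write(P1, v0, 101). refcount(pp0)=3>1 -> COPY to pp3. 4 ppages; refcounts: pp0:2 pp1:1 pp2:2 pp3:1

yes yes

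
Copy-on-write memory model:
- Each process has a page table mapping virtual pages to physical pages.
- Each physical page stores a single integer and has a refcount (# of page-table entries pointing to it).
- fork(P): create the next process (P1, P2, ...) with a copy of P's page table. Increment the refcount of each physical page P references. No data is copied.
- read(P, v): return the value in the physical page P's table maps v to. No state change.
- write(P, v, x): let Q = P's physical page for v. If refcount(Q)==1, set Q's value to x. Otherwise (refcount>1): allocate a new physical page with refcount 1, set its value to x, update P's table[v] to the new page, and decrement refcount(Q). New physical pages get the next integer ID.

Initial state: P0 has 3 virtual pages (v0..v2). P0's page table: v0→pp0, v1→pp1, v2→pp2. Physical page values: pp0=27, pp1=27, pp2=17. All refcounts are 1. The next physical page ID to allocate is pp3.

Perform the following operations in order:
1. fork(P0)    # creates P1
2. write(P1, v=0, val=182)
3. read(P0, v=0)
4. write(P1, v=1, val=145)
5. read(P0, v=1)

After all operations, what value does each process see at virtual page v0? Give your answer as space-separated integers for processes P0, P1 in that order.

Answer: 27 182

Derivation:
Op 1: fork(P0) -> P1. 3 ppages; refcounts: pp0:2 pp1:2 pp2:2
Op 2: write(P1, v0, 182). refcount(pp0)=2>1 -> COPY to pp3. 4 ppages; refcounts: pp0:1 pp1:2 pp2:2 pp3:1
Op 3: read(P0, v0) -> 27. No state change.
Op 4: write(P1, v1, 145). refcount(pp1)=2>1 -> COPY to pp4. 5 ppages; refcounts: pp0:1 pp1:1 pp2:2 pp3:1 pp4:1
Op 5: read(P0, v1) -> 27. No state change.
P0: v0 -> pp0 = 27
P1: v0 -> pp3 = 182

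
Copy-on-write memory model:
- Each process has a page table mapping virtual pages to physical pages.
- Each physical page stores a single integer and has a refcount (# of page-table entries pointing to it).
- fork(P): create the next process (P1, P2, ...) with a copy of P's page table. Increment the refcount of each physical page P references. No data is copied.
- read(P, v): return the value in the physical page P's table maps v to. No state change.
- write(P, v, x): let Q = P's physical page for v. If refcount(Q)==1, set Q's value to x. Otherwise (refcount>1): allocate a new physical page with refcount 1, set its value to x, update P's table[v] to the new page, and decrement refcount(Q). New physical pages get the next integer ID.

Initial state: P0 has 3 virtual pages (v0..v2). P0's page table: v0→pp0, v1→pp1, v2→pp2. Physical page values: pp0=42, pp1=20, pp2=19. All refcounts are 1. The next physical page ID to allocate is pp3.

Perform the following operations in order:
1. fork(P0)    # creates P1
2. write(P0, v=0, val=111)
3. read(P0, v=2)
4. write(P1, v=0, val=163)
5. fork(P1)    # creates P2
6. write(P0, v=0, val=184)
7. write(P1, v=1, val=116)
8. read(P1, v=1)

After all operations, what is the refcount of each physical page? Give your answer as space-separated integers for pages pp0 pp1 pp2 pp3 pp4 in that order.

Op 1: fork(P0) -> P1. 3 ppages; refcounts: pp0:2 pp1:2 pp2:2
Op 2: write(P0, v0, 111). refcount(pp0)=2>1 -> COPY to pp3. 4 ppages; refcounts: pp0:1 pp1:2 pp2:2 pp3:1
Op 3: read(P0, v2) -> 19. No state change.
Op 4: write(P1, v0, 163). refcount(pp0)=1 -> write in place. 4 ppages; refcounts: pp0:1 pp1:2 pp2:2 pp3:1
Op 5: fork(P1) -> P2. 4 ppages; refcounts: pp0:2 pp1:3 pp2:3 pp3:1
Op 6: write(P0, v0, 184). refcount(pp3)=1 -> write in place. 4 ppages; refcounts: pp0:2 pp1:3 pp2:3 pp3:1
Op 7: write(P1, v1, 116). refcount(pp1)=3>1 -> COPY to pp4. 5 ppages; refcounts: pp0:2 pp1:2 pp2:3 pp3:1 pp4:1
Op 8: read(P1, v1) -> 116. No state change.

Answer: 2 2 3 1 1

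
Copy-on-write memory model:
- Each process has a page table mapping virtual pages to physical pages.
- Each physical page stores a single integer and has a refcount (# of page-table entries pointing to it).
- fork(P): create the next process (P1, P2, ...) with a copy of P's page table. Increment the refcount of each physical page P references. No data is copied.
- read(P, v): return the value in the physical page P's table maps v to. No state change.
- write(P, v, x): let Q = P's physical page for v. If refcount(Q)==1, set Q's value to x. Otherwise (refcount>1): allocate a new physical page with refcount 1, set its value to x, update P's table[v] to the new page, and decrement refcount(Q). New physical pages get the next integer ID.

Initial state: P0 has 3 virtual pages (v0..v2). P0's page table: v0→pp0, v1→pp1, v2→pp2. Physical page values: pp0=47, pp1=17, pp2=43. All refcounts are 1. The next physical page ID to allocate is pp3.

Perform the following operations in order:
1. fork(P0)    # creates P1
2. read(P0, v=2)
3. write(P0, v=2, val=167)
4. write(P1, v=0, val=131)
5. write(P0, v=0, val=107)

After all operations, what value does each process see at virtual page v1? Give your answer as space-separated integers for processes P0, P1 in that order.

Answer: 17 17

Derivation:
Op 1: fork(P0) -> P1. 3 ppages; refcounts: pp0:2 pp1:2 pp2:2
Op 2: read(P0, v2) -> 43. No state change.
Op 3: write(P0, v2, 167). refcount(pp2)=2>1 -> COPY to pp3. 4 ppages; refcounts: pp0:2 pp1:2 pp2:1 pp3:1
Op 4: write(P1, v0, 131). refcount(pp0)=2>1 -> COPY to pp4. 5 ppages; refcounts: pp0:1 pp1:2 pp2:1 pp3:1 pp4:1
Op 5: write(P0, v0, 107). refcount(pp0)=1 -> write in place. 5 ppages; refcounts: pp0:1 pp1:2 pp2:1 pp3:1 pp4:1
P0: v1 -> pp1 = 17
P1: v1 -> pp1 = 17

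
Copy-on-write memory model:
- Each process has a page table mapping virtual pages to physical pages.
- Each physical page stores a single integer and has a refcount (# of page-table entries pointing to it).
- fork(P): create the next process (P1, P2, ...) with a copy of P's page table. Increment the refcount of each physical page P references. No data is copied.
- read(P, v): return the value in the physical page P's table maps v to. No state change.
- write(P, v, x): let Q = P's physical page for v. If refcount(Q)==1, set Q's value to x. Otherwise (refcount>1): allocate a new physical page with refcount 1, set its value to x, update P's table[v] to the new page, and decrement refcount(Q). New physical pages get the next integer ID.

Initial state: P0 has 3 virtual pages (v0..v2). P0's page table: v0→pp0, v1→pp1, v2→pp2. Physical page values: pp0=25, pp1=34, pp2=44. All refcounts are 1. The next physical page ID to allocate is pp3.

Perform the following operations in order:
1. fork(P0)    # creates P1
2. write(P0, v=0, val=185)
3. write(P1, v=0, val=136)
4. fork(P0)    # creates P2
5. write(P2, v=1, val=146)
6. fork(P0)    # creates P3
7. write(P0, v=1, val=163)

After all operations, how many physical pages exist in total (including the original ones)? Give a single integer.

Answer: 6

Derivation:
Op 1: fork(P0) -> P1. 3 ppages; refcounts: pp0:2 pp1:2 pp2:2
Op 2: write(P0, v0, 185). refcount(pp0)=2>1 -> COPY to pp3. 4 ppages; refcounts: pp0:1 pp1:2 pp2:2 pp3:1
Op 3: write(P1, v0, 136). refcount(pp0)=1 -> write in place. 4 ppages; refcounts: pp0:1 pp1:2 pp2:2 pp3:1
Op 4: fork(P0) -> P2. 4 ppages; refcounts: pp0:1 pp1:3 pp2:3 pp3:2
Op 5: write(P2, v1, 146). refcount(pp1)=3>1 -> COPY to pp4. 5 ppages; refcounts: pp0:1 pp1:2 pp2:3 pp3:2 pp4:1
Op 6: fork(P0) -> P3. 5 ppages; refcounts: pp0:1 pp1:3 pp2:4 pp3:3 pp4:1
Op 7: write(P0, v1, 163). refcount(pp1)=3>1 -> COPY to pp5. 6 ppages; refcounts: pp0:1 pp1:2 pp2:4 pp3:3 pp4:1 pp5:1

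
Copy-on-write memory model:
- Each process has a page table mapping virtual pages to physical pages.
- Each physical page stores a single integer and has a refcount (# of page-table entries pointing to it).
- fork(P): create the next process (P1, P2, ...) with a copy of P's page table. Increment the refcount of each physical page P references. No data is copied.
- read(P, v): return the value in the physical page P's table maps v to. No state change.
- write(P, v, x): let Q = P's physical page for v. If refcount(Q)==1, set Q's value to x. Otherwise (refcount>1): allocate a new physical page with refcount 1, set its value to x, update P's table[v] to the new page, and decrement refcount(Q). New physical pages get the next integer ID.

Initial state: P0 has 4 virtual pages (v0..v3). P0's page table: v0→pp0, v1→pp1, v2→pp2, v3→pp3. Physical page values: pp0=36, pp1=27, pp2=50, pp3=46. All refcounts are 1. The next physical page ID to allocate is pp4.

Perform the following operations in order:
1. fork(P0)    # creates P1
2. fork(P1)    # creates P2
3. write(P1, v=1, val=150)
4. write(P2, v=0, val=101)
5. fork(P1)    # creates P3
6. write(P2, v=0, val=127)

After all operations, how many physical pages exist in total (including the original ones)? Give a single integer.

Answer: 6

Derivation:
Op 1: fork(P0) -> P1. 4 ppages; refcounts: pp0:2 pp1:2 pp2:2 pp3:2
Op 2: fork(P1) -> P2. 4 ppages; refcounts: pp0:3 pp1:3 pp2:3 pp3:3
Op 3: write(P1, v1, 150). refcount(pp1)=3>1 -> COPY to pp4. 5 ppages; refcounts: pp0:3 pp1:2 pp2:3 pp3:3 pp4:1
Op 4: write(P2, v0, 101). refcount(pp0)=3>1 -> COPY to pp5. 6 ppages; refcounts: pp0:2 pp1:2 pp2:3 pp3:3 pp4:1 pp5:1
Op 5: fork(P1) -> P3. 6 ppages; refcounts: pp0:3 pp1:2 pp2:4 pp3:4 pp4:2 pp5:1
Op 6: write(P2, v0, 127). refcount(pp5)=1 -> write in place. 6 ppages; refcounts: pp0:3 pp1:2 pp2:4 pp3:4 pp4:2 pp5:1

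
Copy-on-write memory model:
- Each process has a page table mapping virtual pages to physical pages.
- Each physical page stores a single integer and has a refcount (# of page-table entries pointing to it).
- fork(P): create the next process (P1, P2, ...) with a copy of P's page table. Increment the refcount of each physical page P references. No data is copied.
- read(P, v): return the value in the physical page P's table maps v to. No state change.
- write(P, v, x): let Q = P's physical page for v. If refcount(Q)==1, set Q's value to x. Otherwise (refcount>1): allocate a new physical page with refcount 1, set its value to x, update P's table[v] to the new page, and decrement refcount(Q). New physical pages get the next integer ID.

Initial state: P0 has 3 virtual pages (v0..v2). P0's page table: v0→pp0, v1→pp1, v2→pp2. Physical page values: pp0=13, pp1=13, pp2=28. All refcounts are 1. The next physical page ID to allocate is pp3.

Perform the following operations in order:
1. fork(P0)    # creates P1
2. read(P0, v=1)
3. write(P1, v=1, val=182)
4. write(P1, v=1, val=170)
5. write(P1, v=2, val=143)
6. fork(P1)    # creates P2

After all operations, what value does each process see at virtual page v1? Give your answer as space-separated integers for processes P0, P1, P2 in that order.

Answer: 13 170 170

Derivation:
Op 1: fork(P0) -> P1. 3 ppages; refcounts: pp0:2 pp1:2 pp2:2
Op 2: read(P0, v1) -> 13. No state change.
Op 3: write(P1, v1, 182). refcount(pp1)=2>1 -> COPY to pp3. 4 ppages; refcounts: pp0:2 pp1:1 pp2:2 pp3:1
Op 4: write(P1, v1, 170). refcount(pp3)=1 -> write in place. 4 ppages; refcounts: pp0:2 pp1:1 pp2:2 pp3:1
Op 5: write(P1, v2, 143). refcount(pp2)=2>1 -> COPY to pp4. 5 ppages; refcounts: pp0:2 pp1:1 pp2:1 pp3:1 pp4:1
Op 6: fork(P1) -> P2. 5 ppages; refcounts: pp0:3 pp1:1 pp2:1 pp3:2 pp4:2
P0: v1 -> pp1 = 13
P1: v1 -> pp3 = 170
P2: v1 -> pp3 = 170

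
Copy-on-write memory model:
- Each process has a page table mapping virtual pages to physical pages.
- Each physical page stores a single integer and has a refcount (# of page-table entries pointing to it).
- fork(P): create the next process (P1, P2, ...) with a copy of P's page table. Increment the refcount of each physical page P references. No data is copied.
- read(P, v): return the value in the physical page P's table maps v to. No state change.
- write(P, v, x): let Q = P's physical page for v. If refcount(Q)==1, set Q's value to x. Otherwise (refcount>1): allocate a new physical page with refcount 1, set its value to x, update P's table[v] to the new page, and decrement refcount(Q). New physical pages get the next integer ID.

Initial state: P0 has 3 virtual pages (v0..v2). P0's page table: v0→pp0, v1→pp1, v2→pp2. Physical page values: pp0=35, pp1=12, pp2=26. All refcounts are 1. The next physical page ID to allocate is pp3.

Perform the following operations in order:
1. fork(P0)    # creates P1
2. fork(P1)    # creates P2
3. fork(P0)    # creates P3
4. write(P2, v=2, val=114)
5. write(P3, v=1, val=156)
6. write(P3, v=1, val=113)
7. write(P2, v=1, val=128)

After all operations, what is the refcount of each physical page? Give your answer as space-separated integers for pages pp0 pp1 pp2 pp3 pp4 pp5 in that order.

Answer: 4 2 3 1 1 1

Derivation:
Op 1: fork(P0) -> P1. 3 ppages; refcounts: pp0:2 pp1:2 pp2:2
Op 2: fork(P1) -> P2. 3 ppages; refcounts: pp0:3 pp1:3 pp2:3
Op 3: fork(P0) -> P3. 3 ppages; refcounts: pp0:4 pp1:4 pp2:4
Op 4: write(P2, v2, 114). refcount(pp2)=4>1 -> COPY to pp3. 4 ppages; refcounts: pp0:4 pp1:4 pp2:3 pp3:1
Op 5: write(P3, v1, 156). refcount(pp1)=4>1 -> COPY to pp4. 5 ppages; refcounts: pp0:4 pp1:3 pp2:3 pp3:1 pp4:1
Op 6: write(P3, v1, 113). refcount(pp4)=1 -> write in place. 5 ppages; refcounts: pp0:4 pp1:3 pp2:3 pp3:1 pp4:1
Op 7: write(P2, v1, 128). refcount(pp1)=3>1 -> COPY to pp5. 6 ppages; refcounts: pp0:4 pp1:2 pp2:3 pp3:1 pp4:1 pp5:1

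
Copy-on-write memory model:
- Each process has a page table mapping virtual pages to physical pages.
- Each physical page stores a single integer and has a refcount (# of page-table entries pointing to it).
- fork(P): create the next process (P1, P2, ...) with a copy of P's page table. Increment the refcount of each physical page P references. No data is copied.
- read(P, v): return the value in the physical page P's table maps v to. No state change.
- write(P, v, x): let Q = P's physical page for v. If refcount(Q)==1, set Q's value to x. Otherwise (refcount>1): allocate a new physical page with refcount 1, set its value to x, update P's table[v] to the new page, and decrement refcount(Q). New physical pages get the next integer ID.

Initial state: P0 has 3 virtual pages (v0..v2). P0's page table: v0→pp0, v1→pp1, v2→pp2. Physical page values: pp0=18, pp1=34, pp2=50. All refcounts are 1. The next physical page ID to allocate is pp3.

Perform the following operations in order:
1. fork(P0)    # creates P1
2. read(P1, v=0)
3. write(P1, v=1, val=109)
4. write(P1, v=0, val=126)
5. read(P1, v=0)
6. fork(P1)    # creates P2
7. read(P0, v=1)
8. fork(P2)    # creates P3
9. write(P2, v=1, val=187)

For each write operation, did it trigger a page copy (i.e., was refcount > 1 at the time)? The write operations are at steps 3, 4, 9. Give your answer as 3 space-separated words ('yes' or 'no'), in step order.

Op 1: fork(P0) -> P1. 3 ppages; refcounts: pp0:2 pp1:2 pp2:2
Op 2: read(P1, v0) -> 18. No state change.
Op 3: write(P1, v1, 109). refcount(pp1)=2>1 -> COPY to pp3. 4 ppages; refcounts: pp0:2 pp1:1 pp2:2 pp3:1
Op 4: write(P1, v0, 126). refcount(pp0)=2>1 -> COPY to pp4. 5 ppages; refcounts: pp0:1 pp1:1 pp2:2 pp3:1 pp4:1
Op 5: read(P1, v0) -> 126. No state change.
Op 6: fork(P1) -> P2. 5 ppages; refcounts: pp0:1 pp1:1 pp2:3 pp3:2 pp4:2
Op 7: read(P0, v1) -> 34. No state change.
Op 8: fork(P2) -> P3. 5 ppages; refcounts: pp0:1 pp1:1 pp2:4 pp3:3 pp4:3
Op 9: write(P2, v1, 187). refcount(pp3)=3>1 -> COPY to pp5. 6 ppages; refcounts: pp0:1 pp1:1 pp2:4 pp3:2 pp4:3 pp5:1

yes yes yes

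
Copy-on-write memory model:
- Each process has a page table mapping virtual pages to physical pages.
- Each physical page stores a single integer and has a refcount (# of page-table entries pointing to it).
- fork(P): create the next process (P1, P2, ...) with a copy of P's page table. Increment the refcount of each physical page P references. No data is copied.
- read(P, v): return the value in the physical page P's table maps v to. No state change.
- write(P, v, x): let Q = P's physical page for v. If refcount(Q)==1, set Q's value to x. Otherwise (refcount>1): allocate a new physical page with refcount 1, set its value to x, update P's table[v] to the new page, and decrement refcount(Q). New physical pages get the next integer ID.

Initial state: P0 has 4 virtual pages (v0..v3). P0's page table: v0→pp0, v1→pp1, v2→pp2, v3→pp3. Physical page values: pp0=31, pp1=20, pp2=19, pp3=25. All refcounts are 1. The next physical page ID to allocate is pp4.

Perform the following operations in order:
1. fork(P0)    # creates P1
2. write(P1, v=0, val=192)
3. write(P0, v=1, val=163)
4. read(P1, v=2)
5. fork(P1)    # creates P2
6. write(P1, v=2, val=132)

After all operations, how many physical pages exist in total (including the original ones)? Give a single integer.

Answer: 7

Derivation:
Op 1: fork(P0) -> P1. 4 ppages; refcounts: pp0:2 pp1:2 pp2:2 pp3:2
Op 2: write(P1, v0, 192). refcount(pp0)=2>1 -> COPY to pp4. 5 ppages; refcounts: pp0:1 pp1:2 pp2:2 pp3:2 pp4:1
Op 3: write(P0, v1, 163). refcount(pp1)=2>1 -> COPY to pp5. 6 ppages; refcounts: pp0:1 pp1:1 pp2:2 pp3:2 pp4:1 pp5:1
Op 4: read(P1, v2) -> 19. No state change.
Op 5: fork(P1) -> P2. 6 ppages; refcounts: pp0:1 pp1:2 pp2:3 pp3:3 pp4:2 pp5:1
Op 6: write(P1, v2, 132). refcount(pp2)=3>1 -> COPY to pp6. 7 ppages; refcounts: pp0:1 pp1:2 pp2:2 pp3:3 pp4:2 pp5:1 pp6:1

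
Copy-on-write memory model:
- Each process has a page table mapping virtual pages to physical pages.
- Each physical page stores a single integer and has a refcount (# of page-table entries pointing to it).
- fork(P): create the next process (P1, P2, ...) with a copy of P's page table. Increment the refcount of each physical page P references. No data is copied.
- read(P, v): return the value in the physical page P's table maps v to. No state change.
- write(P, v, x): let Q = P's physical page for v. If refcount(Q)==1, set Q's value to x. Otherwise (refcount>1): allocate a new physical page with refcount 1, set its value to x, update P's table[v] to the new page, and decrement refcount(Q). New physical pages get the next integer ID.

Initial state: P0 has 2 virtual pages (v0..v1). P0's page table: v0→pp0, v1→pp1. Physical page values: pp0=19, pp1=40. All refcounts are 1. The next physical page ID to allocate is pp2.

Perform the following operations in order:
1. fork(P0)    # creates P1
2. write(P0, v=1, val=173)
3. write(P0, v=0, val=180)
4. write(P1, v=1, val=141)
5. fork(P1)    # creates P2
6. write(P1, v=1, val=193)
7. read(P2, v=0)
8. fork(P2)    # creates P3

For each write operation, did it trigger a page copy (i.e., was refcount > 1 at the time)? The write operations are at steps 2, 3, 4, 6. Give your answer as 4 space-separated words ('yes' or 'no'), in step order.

Op 1: fork(P0) -> P1. 2 ppages; refcounts: pp0:2 pp1:2
Op 2: write(P0, v1, 173). refcount(pp1)=2>1 -> COPY to pp2. 3 ppages; refcounts: pp0:2 pp1:1 pp2:1
Op 3: write(P0, v0, 180). refcount(pp0)=2>1 -> COPY to pp3. 4 ppages; refcounts: pp0:1 pp1:1 pp2:1 pp3:1
Op 4: write(P1, v1, 141). refcount(pp1)=1 -> write in place. 4 ppages; refcounts: pp0:1 pp1:1 pp2:1 pp3:1
Op 5: fork(P1) -> P2. 4 ppages; refcounts: pp0:2 pp1:2 pp2:1 pp3:1
Op 6: write(P1, v1, 193). refcount(pp1)=2>1 -> COPY to pp4. 5 ppages; refcounts: pp0:2 pp1:1 pp2:1 pp3:1 pp4:1
Op 7: read(P2, v0) -> 19. No state change.
Op 8: fork(P2) -> P3. 5 ppages; refcounts: pp0:3 pp1:2 pp2:1 pp3:1 pp4:1

yes yes no yes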